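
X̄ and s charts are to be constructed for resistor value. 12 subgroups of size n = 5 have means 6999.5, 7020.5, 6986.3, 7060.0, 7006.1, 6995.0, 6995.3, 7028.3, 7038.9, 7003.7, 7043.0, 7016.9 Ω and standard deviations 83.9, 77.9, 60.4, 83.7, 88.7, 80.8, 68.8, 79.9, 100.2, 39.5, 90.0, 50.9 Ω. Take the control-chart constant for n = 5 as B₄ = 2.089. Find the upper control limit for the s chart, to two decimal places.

s̄ = (83.9 + 77.9 + 60.4 + 83.7 + 88.7 + 80.8 + 68.8 + 79.9 + 100.2 + 39.5 + 90.0 + 50.9) / 12 = 75.3917
UCL_s = B₄·s̄ = 2.089 × 75.3917 = 157.4932

157.49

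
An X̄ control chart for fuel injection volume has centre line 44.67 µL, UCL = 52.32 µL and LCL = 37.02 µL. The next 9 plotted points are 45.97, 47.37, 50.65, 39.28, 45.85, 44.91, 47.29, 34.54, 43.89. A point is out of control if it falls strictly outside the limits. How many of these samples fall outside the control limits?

1

Compare each point to [37.02, 52.32]: sample 8 = 34.54 < LCL.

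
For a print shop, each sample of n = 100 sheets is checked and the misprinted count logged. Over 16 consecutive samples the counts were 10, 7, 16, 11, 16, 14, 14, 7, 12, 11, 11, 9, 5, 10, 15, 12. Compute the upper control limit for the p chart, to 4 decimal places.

0.2073

p̄ = Σdᵢ / (k·n) = 180 / (16 × 100) = 0.11250
UCL = p̄ + 3·√(p̄(1−p̄)/n) = 0.11250 + 3 × √(0.11250×0.88750/100) = 0.11250 + 3 × 0.03160 = 0.20729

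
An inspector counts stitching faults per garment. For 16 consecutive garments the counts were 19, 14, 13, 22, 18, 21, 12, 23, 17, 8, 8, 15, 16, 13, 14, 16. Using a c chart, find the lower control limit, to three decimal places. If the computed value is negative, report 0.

3.728

c̄ = (19 + 14 + 13 + 22 + 18 + 21 + 12 + 23 + 17 + 8 + 8 + 15 + 16 + 13 + 14 + 16) / 16 = 249 / 16 = 15.5625
LCL = c̄ − 3√c̄ = 15.5625 − 3 × 3.9449 = 3.7277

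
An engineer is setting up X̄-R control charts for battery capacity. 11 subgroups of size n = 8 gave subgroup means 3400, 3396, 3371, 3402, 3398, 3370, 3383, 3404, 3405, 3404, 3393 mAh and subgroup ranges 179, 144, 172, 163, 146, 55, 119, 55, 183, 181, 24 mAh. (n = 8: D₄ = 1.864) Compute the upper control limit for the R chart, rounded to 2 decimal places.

240.79

R̄ = (179 + 144 + 172 + 163 + 146 + 55 + 119 + 55 + 183 + 181 + 24) / 11 = 1421.0000 / 11 = 129.1818
UCL_R = D₄·R̄ = 1.864 × 129.1818 = 240.7949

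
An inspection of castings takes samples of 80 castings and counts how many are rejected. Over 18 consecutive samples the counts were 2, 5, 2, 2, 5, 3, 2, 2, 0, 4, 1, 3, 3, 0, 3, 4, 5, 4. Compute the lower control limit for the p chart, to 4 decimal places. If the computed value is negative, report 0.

p̄ = Σdᵢ / (k·n) = 50 / (18 × 80) = 0.03472
LCL = p̄ − 3·√(p̄(1−p̄)/n) = 0.03472 − 3 × 0.02047 = -0.02668 → 0 (negative, so LCL = 0)

0.0000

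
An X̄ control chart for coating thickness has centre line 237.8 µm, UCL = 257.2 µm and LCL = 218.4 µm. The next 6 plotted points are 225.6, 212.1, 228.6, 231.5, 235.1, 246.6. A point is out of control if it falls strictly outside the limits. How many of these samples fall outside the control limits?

Compare each point to [218.4, 257.2]: sample 2 = 212.1 < LCL.

1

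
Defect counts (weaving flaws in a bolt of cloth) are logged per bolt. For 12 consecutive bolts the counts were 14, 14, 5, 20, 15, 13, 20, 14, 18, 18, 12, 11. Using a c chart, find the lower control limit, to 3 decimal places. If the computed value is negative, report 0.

c̄ = (14 + 14 + 5 + 20 + 15 + 13 + 20 + 14 + 18 + 18 + 12 + 11) / 12 = 174 / 12 = 14.5000
LCL = c̄ − 3√c̄ = 14.5000 − 3 × 3.8079 = 3.0763

3.076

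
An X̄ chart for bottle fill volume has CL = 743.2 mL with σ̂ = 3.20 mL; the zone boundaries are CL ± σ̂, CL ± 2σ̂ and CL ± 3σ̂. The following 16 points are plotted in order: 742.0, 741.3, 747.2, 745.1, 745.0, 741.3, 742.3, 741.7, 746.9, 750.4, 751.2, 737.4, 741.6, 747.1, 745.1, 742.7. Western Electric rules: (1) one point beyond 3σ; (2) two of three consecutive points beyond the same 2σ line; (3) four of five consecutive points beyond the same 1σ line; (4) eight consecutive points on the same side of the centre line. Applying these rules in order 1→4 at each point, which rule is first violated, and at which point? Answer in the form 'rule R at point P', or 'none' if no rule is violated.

Zone of each point (C = within 1σ̂, B = 1σ̂–2σ̂, A = 2σ̂–3σ̂, * = beyond 3σ̂; sign = side of CL): 1:-C, 2:-C, 3:+B, 4:+C, 5:+C, 6:-C, 7:-C, 8:-C, 9:+B, 10:+A, 11:+A, 12:-B, 13:-C, 14:+B, 15:+C, 16:-C
Rule 2 (two of three consecutive points beyond the same 2σ limit) is satisfied at point 11.

rule 2 at point 11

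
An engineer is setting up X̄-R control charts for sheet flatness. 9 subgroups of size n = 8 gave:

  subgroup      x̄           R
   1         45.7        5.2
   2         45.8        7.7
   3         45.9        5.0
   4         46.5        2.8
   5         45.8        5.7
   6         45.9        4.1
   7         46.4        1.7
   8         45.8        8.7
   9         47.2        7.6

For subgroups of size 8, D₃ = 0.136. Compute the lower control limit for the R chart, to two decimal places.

R̄ = (5.2 + 7.7 + 5.0 + 2.8 + 5.7 + 4.1 + 1.7 + 8.7 + 7.6) / 9 = 48.5000 / 9 = 5.3889
LCL_R = D₃·R̄ = 0.136 × 5.3889 = 0.7329

0.73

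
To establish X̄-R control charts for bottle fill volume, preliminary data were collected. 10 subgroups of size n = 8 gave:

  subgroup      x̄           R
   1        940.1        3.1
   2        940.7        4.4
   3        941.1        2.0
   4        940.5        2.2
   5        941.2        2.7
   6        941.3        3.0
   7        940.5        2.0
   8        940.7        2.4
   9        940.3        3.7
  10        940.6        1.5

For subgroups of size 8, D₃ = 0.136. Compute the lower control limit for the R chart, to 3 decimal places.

R̄ = (3.1 + 4.4 + 2.0 + 2.2 + 2.7 + 3.0 + 2.0 + 2.4 + 3.7 + 1.5) / 10 = 27.0000 / 10 = 2.7000
LCL_R = D₃·R̄ = 0.136 × 2.7000 = 0.3672

0.367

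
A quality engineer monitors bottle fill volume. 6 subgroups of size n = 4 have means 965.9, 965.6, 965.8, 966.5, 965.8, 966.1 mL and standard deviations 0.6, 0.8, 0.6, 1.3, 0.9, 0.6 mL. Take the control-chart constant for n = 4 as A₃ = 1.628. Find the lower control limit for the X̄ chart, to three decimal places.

964.648

X̄̄ = (965.9 + 965.6 + 965.8 + 966.5 + 965.8 + 966.1) / 6 = 965.9500
s̄ = (0.6 + 0.8 + 0.6 + 1.3 + 0.9 + 0.6) / 6 = 0.8000
LCL = X̄̄ − A₃·s̄ = 965.9500 − 1.628 × 0.8000 = 964.6476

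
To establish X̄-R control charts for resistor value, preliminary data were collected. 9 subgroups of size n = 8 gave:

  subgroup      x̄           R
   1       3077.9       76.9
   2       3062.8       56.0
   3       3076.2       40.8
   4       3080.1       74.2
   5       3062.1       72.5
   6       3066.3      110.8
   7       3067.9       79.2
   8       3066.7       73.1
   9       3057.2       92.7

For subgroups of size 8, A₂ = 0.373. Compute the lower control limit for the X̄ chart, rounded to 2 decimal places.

X̄̄ = (3077.9 + 3062.8 + 3076.2 + 3080.1 + 3062.1 + 3066.3 + 3067.9 + 3066.7 + 3057.2) / 9 = 27617.2000 / 9 = 3068.5778
R̄ = (76.9 + 56.0 + 40.8 + 74.2 + 72.5 + 110.8 + 79.2 + 73.1 + 92.7) / 9 = 676.2000 / 9 = 75.1333
LCL = X̄̄ − A₂·R̄ = 3068.5778 − 0.373 × 75.1333 = 3040.5530

3040.55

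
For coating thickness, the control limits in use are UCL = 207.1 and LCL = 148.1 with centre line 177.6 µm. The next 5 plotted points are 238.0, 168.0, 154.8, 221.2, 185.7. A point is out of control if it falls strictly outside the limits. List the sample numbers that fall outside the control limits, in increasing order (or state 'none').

Compare each point to [148.1, 207.1]: sample 1 = 238.0 > UCL; sample 4 = 221.2 > UCL.

1, 4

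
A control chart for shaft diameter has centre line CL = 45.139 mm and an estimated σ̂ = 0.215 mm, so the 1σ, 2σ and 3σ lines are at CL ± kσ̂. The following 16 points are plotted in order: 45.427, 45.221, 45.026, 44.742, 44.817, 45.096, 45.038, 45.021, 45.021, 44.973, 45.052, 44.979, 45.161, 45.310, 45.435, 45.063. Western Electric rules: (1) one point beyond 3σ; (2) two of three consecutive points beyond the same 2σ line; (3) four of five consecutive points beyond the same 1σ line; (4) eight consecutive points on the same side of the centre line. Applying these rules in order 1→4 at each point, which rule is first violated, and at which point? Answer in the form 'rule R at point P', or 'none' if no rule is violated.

Zone of each point (C = within 1σ̂, B = 1σ̂–2σ̂, A = 2σ̂–3σ̂, * = beyond 3σ̂; sign = side of CL): 1:+B, 2:+C, 3:-C, 4:-B, 5:-B, 6:-C, 7:-C, 8:-C, 9:-C, 10:-C, 11:-C, 12:-C, 13:+C, 14:+C, 15:+B, 16:-C
Rule 4 (eight consecutive points on the same side of the centre line) is satisfied at point 10.

rule 4 at point 10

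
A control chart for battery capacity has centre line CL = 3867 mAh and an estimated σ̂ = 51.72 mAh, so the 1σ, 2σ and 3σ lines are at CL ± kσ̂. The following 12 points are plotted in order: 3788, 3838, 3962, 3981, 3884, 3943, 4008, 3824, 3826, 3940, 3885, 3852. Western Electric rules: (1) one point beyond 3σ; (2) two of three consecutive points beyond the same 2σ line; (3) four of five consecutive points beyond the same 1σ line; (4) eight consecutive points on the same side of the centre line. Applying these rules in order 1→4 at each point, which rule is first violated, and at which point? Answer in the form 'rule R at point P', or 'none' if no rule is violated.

rule 3 at point 7

Zone of each point (C = within 1σ̂, B = 1σ̂–2σ̂, A = 2σ̂–3σ̂, * = beyond 3σ̂; sign = side of CL): 1:-B, 2:-C, 3:+B, 4:+A, 5:+C, 6:+B, 7:+A, 8:-C, 9:-C, 10:+B, 11:+C, 12:-C
Rule 3 (four of five consecutive points beyond the same 1σ limit) is satisfied at point 7.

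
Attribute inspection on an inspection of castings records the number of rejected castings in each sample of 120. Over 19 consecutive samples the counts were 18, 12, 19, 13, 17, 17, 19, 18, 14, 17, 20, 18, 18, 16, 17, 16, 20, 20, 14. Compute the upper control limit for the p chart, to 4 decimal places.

0.2372

p̄ = Σdᵢ / (k·n) = 323 / (19 × 120) = 0.14167
UCL = p̄ + 3·√(p̄(1−p̄)/n) = 0.14167 + 3 × √(0.14167×0.85833/120) = 0.14167 + 3 × 0.03183 = 0.23716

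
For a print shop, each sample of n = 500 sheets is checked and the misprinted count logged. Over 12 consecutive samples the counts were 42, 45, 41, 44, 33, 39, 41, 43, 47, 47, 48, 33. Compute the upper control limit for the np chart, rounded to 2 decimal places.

60.51

p̄ = Σdᵢ / (k·n) = 503 / (12 × 500) = 0.08383
UCL = np̄ + 3·√(np̄(1−p̄)) = 41.9167 + 3 × √(41.9167×0.91617) = 41.9167 + 3 × 6.1970 = 60.5076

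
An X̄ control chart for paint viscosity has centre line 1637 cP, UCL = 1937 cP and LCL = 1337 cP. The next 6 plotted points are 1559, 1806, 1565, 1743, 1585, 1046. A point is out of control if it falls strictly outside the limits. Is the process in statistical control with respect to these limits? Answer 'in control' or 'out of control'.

out of control

Compare each point to [1337, 1937]: sample 6 = 1046 < LCL.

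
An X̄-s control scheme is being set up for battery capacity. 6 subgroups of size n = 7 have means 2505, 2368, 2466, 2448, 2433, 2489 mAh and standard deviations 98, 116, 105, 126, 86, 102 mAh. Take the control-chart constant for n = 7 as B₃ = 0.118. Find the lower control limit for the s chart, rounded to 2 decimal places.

s̄ = (98 + 116 + 105 + 126 + 86 + 102) / 6 = 105.5000
LCL_s = B₃·s̄ = 0.118 × 105.5000 = 12.4490

12.45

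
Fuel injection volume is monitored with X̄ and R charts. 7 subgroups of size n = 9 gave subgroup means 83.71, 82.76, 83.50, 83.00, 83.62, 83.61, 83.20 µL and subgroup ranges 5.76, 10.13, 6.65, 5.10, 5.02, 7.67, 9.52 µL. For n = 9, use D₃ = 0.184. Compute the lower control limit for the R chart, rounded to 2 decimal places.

1.31

R̄ = (5.76 + 10.13 + 6.65 + 5.10 + 5.02 + 7.67 + 9.52) / 7 = 49.8500 / 7 = 7.1214
LCL_R = D₃·R̄ = 0.184 × 7.1214 = 1.3103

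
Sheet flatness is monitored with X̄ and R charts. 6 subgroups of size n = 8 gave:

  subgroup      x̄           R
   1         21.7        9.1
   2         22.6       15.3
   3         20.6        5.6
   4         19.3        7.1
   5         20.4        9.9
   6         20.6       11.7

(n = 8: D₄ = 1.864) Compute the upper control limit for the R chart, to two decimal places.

18.24

R̄ = (9.1 + 15.3 + 5.6 + 7.1 + 9.9 + 11.7) / 6 = 58.7000 / 6 = 9.7833
UCL_R = D₄·R̄ = 1.864 × 9.7833 = 18.2361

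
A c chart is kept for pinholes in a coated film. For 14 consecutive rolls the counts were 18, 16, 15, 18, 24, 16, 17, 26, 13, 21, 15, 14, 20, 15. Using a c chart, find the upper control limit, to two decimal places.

30.34

c̄ = (18 + 16 + 15 + 18 + 24 + 16 + 17 + 26 + 13 + 21 + 15 + 14 + 20 + 15) / 14 = 248 / 14 = 17.7143
UCL = c̄ + 3√c̄ = 17.7143 + 3 × √17.7143 = 17.7143 + 3 × 4.2088 = 30.3408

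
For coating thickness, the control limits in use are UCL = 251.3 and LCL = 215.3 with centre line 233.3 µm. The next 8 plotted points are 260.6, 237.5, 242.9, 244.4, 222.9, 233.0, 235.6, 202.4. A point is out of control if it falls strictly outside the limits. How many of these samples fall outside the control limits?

2

Compare each point to [215.3, 251.3]: sample 1 = 260.6 > UCL; sample 8 = 202.4 < LCL.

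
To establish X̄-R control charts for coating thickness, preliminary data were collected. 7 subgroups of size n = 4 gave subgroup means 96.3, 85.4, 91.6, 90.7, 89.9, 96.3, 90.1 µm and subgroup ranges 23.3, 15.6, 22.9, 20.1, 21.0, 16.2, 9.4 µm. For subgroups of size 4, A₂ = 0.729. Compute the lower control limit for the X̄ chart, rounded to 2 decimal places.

X̄̄ = (96.3 + 85.4 + 91.6 + 90.7 + 89.9 + 96.3 + 90.1) / 7 = 640.3000 / 7 = 91.4714
R̄ = (23.3 + 15.6 + 22.9 + 20.1 + 21.0 + 16.2 + 9.4) / 7 = 128.5000 / 7 = 18.3571
LCL = X̄̄ − A₂·R̄ = 91.4714 − 0.729 × 18.3571 = 78.0891

78.09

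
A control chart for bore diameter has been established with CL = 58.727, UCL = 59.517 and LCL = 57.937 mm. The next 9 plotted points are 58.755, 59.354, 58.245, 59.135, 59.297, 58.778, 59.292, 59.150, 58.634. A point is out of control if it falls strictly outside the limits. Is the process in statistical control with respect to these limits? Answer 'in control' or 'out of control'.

in control

All 9 points lie within [57.937, 59.517].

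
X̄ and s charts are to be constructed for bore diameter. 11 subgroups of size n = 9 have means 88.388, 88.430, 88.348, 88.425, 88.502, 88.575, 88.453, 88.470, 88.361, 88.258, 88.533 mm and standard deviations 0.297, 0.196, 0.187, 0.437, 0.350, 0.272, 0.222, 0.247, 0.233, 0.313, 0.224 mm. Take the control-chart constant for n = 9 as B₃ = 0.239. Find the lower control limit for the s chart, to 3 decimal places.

s̄ = (0.297 + 0.196 + 0.187 + 0.437 + 0.350 + 0.272 + 0.222 + 0.247 + 0.233 + 0.313 + 0.224) / 11 = 0.2707
LCL_s = B₃·s̄ = 0.239 × 0.2707 = 0.0647

0.065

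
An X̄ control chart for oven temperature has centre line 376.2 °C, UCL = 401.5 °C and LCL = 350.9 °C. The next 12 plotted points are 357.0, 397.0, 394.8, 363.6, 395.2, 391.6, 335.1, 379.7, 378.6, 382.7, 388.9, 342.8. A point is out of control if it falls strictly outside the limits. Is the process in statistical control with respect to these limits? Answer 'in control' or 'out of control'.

out of control

Compare each point to [350.9, 401.5]: sample 7 = 335.1 < LCL; sample 12 = 342.8 < LCL.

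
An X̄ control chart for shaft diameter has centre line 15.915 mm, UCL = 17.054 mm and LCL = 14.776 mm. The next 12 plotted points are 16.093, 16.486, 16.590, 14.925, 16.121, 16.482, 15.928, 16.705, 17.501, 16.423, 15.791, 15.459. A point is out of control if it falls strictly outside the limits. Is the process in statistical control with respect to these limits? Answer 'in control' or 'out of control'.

out of control

Compare each point to [14.776, 17.054]: sample 9 = 17.501 > UCL.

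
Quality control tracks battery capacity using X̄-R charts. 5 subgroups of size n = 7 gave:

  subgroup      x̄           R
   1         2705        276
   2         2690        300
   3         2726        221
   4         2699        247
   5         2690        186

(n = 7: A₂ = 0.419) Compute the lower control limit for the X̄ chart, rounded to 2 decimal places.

2598.93

X̄̄ = (2705 + 2690 + 2726 + 2699 + 2690) / 5 = 13510.0000 / 5 = 2702.0000
R̄ = (276 + 300 + 221 + 247 + 186) / 5 = 1230.0000 / 5 = 246.0000
LCL = X̄̄ − A₂·R̄ = 2702.0000 − 0.419 × 246.0000 = 2598.9260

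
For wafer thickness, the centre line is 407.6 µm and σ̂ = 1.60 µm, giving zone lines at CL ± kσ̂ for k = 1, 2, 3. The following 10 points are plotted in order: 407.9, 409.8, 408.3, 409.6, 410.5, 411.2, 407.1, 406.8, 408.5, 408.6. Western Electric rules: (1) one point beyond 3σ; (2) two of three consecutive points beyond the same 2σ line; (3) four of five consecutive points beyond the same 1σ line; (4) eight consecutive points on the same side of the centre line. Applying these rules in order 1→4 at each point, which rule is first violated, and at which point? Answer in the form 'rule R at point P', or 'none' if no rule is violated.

rule 3 at point 6

Zone of each point (C = within 1σ̂, B = 1σ̂–2σ̂, A = 2σ̂–3σ̂, * = beyond 3σ̂; sign = side of CL): 1:+C, 2:+B, 3:+C, 4:+B, 5:+B, 6:+A, 7:-C, 8:-C, 9:+C, 10:+C
Rule 3 (four of five consecutive points beyond the same 1σ limit) is satisfied at point 6.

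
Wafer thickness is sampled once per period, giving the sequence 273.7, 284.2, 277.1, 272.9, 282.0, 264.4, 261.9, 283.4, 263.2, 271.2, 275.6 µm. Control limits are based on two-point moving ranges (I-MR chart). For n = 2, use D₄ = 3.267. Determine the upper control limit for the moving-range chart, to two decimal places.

34.34

Moving ranges: 10.5, 7.1, 4.2, 9.1, 17.6, 2.5, 21.5, 20.2, 8.0, 4.4; M̄R̄ = 105.1000 / 10 = 10.5100
UCL_MR = D₄·M̄R̄ = 3.267 × 10.5100 = 34.3362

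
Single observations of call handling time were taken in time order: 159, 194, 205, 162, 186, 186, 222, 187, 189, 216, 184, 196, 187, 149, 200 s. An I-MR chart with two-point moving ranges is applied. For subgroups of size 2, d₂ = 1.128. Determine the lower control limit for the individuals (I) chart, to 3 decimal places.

X̄ = (159 + 194 + 205 + 162 + 186 + 186 + 222 + 187 + 189 + 216 + 184 + 196 + 187 + 149 + 200) / 15 = 188.1333
Moving ranges: 35, 11, 43, 24, 0, 36, 35, 2, 27, 32, 12, 9, 38, 51; M̄R̄ = 355.0000 / 14 = 25.3571
LCL = X̄ − 3·M̄R̄/d₂ = 188.1333 − 3 × 25.3571 / 1.128 = 120.6941

120.694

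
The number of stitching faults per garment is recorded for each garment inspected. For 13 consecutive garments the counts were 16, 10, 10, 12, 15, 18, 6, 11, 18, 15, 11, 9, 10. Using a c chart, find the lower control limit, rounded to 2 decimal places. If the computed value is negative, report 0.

1.83

c̄ = (16 + 10 + 10 + 12 + 15 + 18 + 6 + 11 + 18 + 15 + 11 + 9 + 10) / 13 = 161 / 13 = 12.3846
LCL = c̄ − 3√c̄ = 12.3846 − 3 × 3.5192 = 1.8271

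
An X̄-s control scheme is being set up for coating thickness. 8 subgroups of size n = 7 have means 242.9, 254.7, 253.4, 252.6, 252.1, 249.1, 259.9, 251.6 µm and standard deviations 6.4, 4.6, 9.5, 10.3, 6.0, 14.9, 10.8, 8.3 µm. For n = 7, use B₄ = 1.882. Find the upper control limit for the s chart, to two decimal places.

s̄ = (6.4 + 4.6 + 9.5 + 10.3 + 6.0 + 14.9 + 10.8 + 8.3) / 8 = 8.8500
UCL_s = B₄·s̄ = 1.882 × 8.8500 = 16.6557

16.66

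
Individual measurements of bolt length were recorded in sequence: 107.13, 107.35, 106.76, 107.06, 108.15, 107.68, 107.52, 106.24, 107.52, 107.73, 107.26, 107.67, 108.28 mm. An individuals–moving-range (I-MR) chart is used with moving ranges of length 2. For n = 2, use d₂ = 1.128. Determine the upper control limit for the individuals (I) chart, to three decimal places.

108.983

X̄ = (107.13 + 107.35 + 106.76 + 107.06 + 108.15 + 107.68 + 107.52 + 106.24 + 107.52 + 107.73 + 107.26 + 107.67 + 108.28) / 13 = 107.4115
Moving ranges: 0.22, 0.59, 0.30, 1.09, 0.47, 0.16, 1.28, 1.28, 0.21, 0.47, 0.41, 0.61; M̄R̄ = 7.0900 / 12 = 0.5908
UCL = X̄ + 3·M̄R̄/d₂ = 107.4115 + 3 × 0.5908 / 1.128 = 108.9829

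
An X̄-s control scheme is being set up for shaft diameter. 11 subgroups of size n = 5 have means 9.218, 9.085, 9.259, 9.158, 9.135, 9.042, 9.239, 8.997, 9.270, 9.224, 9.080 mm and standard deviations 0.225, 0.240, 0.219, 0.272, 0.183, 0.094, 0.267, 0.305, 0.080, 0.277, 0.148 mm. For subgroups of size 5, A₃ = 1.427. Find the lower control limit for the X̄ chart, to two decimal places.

8.86

X̄̄ = (9.218 + 9.085 + 9.259 + 9.158 + 9.135 + 9.042 + 9.239 + 8.997 + 9.270 + 9.224 + 9.080) / 11 = 9.1552
s̄ = (0.225 + 0.240 + 0.219 + 0.272 + 0.183 + 0.094 + 0.267 + 0.305 + 0.080 + 0.277 + 0.148) / 11 = 0.2100
LCL = X̄̄ − A₃·s̄ = 9.1552 − 1.427 × 0.2100 = 8.8555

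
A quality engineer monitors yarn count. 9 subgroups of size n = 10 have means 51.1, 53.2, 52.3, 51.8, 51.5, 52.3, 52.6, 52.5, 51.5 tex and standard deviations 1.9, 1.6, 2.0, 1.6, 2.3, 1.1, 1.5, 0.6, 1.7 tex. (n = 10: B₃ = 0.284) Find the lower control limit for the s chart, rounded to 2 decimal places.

0.45

s̄ = (1.9 + 1.6 + 2.0 + 1.6 + 2.3 + 1.1 + 1.5 + 0.6 + 1.7) / 9 = 1.5889
LCL_s = B₃·s̄ = 0.284 × 1.5889 = 0.4512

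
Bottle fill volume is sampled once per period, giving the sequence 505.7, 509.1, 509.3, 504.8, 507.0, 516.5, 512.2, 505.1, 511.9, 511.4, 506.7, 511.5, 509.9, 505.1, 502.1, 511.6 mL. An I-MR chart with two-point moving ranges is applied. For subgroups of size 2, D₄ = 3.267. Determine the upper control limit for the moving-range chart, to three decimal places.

14.571

Moving ranges: 3.4, 0.2, 4.5, 2.2, 9.5, 4.3, 7.1, 6.8, 0.5, 4.7, 4.8, 1.6, 4.8, 3.0, 9.5; M̄R̄ = 66.9000 / 15 = 4.4600
UCL_MR = D₄·M̄R̄ = 3.267 × 4.4600 = 14.5708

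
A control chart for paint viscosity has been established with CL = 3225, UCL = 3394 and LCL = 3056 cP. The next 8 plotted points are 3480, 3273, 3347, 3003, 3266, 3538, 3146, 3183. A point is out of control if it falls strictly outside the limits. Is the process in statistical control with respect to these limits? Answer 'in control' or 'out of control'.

Compare each point to [3056, 3394]: sample 1 = 3480 > UCL; sample 4 = 3003 < LCL; sample 6 = 3538 > UCL.

out of control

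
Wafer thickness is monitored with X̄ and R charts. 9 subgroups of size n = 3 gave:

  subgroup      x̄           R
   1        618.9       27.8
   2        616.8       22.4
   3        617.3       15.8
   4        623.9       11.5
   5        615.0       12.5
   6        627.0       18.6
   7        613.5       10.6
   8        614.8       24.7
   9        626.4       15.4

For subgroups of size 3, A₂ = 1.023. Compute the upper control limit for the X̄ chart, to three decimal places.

X̄̄ = (618.9 + 616.8 + 617.3 + 623.9 + 615.0 + 627.0 + 613.5 + 614.8 + 626.4) / 9 = 5573.6000 / 9 = 619.2889
R̄ = (27.8 + 22.4 + 15.8 + 11.5 + 12.5 + 18.6 + 10.6 + 24.7 + 15.4) / 9 = 159.3000 / 9 = 17.7000
UCL = X̄̄ + A₂·R̄ = 619.2889 + 1.023 × 17.7000 = 637.3960

637.396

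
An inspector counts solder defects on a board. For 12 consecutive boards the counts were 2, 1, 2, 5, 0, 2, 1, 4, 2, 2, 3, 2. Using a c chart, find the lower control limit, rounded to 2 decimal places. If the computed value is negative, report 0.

c̄ = (2 + 1 + 2 + 5 + 0 + 2 + 1 + 4 + 2 + 2 + 3 + 2) / 12 = 26 / 12 = 2.1667
LCL = c̄ − 3√c̄ = 2.1667 − 3 × 1.4720 = -2.2492 → 0 (cannot be negative)

0.00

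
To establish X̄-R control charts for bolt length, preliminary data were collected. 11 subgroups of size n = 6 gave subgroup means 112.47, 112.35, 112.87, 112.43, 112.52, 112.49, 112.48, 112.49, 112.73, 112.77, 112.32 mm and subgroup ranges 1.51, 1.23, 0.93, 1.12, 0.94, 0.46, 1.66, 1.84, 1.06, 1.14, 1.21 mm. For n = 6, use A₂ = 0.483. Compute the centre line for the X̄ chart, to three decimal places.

112.538

X̄̄ = (112.47 + 112.35 + 112.87 + 112.43 + 112.52 + 112.49 + 112.48 + 112.49 + 112.73 + 112.77 + 112.32) / 11 = 1237.9200 / 11 = 112.5382
CL = X̄̄ = 112.5382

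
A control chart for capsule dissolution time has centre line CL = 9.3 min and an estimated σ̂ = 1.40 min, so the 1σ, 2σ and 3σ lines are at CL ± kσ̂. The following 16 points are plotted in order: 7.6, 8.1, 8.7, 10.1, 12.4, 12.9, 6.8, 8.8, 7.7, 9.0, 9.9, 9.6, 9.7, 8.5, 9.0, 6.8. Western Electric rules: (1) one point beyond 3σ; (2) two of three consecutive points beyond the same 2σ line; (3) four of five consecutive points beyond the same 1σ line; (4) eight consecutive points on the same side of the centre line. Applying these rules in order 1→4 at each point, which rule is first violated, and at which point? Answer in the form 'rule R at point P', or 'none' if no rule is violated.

Zone of each point (C = within 1σ̂, B = 1σ̂–2σ̂, A = 2σ̂–3σ̂, * = beyond 3σ̂; sign = side of CL): 1:-B, 2:-C, 3:-C, 4:+C, 5:+A, 6:+A, 7:-B, 8:-C, 9:-B, 10:-C, 11:+C, 12:+C, 13:+C, 14:-C, 15:-C, 16:-B
Rule 2 (two of three consecutive points beyond the same 2σ limit) is satisfied at point 6.

rule 2 at point 6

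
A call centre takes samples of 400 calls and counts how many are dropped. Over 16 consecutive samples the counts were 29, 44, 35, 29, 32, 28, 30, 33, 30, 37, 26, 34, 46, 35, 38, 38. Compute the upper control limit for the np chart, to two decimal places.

p̄ = Σdᵢ / (k·n) = 544 / (16 × 400) = 0.08500
UCL = np̄ + 3·√(np̄(1−p̄)) = 34.0000 + 3 × √(34.0000×0.91500) = 34.0000 + 3 × 5.5776 = 50.7329

50.73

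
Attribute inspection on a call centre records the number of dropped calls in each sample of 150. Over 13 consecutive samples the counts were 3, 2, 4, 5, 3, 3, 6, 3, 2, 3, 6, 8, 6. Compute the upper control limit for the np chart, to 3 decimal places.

10.183

p̄ = Σdᵢ / (k·n) = 54 / (13 × 150) = 0.02769
UCL = np̄ + 3·√(np̄(1−p̄)) = 4.1538 + 3 × √(4.1538×0.97231) = 4.1538 + 3 × 2.0097 = 10.1829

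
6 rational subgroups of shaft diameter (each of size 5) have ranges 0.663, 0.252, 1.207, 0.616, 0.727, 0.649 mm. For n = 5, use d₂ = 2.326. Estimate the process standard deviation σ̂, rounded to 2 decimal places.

R̄ = (0.663 + 0.252 + 1.207 + 0.616 + 0.727 + 0.649) / 6 = 0.6857
σ̂ = R̄ / d₂ = 0.6857 / 2.326 = 0.2948

0.29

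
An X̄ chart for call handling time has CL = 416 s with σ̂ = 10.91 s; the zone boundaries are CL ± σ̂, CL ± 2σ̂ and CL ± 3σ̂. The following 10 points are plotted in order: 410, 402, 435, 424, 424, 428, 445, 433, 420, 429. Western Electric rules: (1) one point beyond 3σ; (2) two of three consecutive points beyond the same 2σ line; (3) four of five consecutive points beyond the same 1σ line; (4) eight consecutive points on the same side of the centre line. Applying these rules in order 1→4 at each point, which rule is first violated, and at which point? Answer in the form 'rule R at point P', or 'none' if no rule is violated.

rule 3 at point 10

Zone of each point (C = within 1σ̂, B = 1σ̂–2σ̂, A = 2σ̂–3σ̂, * = beyond 3σ̂; sign = side of CL): 1:-C, 2:-B, 3:+B, 4:+C, 5:+C, 6:+B, 7:+A, 8:+B, 9:+C, 10:+B
Rule 3 (four of five consecutive points beyond the same 1σ limit) is satisfied at point 10.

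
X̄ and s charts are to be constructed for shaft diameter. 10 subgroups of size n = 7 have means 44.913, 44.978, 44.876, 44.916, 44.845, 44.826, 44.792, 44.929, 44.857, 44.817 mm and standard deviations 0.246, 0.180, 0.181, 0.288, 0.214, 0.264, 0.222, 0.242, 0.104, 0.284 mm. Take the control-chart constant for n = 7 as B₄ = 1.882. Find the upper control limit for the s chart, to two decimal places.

0.42

s̄ = (0.246 + 0.180 + 0.181 + 0.288 + 0.214 + 0.264 + 0.222 + 0.242 + 0.104 + 0.284) / 10 = 0.2225
UCL_s = B₄·s̄ = 1.882 × 0.2225 = 0.4187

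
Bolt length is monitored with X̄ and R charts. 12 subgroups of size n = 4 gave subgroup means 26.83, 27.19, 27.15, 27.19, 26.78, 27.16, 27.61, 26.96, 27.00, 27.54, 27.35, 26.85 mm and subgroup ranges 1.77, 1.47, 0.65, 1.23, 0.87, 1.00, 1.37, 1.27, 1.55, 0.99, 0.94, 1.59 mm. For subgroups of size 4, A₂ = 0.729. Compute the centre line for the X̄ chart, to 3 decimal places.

X̄̄ = (26.83 + 27.19 + 27.15 + 27.19 + 26.78 + 27.16 + 27.61 + 26.96 + 27.00 + 27.54 + 27.35 + 26.85) / 12 = 325.6100 / 12 = 27.1342
CL = X̄̄ = 27.1342

27.134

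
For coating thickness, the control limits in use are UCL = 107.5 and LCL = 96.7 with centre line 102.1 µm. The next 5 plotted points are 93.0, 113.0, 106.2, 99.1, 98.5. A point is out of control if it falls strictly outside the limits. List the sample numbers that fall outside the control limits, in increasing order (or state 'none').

1, 2

Compare each point to [96.7, 107.5]: sample 1 = 93.0 < LCL; sample 2 = 113.0 > UCL.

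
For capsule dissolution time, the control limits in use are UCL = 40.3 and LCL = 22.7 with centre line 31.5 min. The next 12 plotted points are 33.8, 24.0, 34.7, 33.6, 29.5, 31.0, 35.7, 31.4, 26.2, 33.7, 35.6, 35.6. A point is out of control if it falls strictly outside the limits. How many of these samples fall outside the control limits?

All 12 points lie within [22.7, 40.3].

0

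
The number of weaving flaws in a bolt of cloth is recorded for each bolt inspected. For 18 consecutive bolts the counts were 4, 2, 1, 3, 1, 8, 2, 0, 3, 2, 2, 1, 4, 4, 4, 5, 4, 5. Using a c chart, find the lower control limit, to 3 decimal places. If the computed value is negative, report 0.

c̄ = (4 + 2 + 1 + 3 + 1 + 8 + 2 + 0 + 3 + 2 + 2 + 1 + 4 + 4 + 4 + 5 + 4 + 5) / 18 = 55 / 18 = 3.0556
LCL = c̄ − 3√c̄ = 3.0556 − 3 × 1.7480 = -2.1885 → 0 (cannot be negative)

0.000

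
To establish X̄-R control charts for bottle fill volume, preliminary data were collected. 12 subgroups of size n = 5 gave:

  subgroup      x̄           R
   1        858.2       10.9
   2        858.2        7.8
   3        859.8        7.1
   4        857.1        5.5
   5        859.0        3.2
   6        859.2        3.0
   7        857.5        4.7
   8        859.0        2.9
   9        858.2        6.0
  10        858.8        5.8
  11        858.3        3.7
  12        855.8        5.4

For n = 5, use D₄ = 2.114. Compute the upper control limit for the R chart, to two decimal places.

R̄ = (10.9 + 7.8 + 7.1 + 5.5 + 3.2 + 3.0 + 4.7 + 2.9 + 6.0 + 5.8 + 3.7 + 5.4) / 12 = 66.0000 / 12 = 5.5000
UCL_R = D₄·R̄ = 2.114 × 5.5000 = 11.6270

11.63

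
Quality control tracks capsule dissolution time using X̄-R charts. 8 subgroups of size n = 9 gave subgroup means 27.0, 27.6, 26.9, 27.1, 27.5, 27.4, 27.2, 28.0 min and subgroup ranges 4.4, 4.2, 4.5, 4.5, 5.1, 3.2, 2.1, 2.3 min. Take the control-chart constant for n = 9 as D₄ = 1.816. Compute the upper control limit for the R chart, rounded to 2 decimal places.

6.88

R̄ = (4.4 + 4.2 + 4.5 + 4.5 + 5.1 + 3.2 + 2.1 + 2.3) / 8 = 30.3000 / 8 = 3.7875
UCL_R = D₄·R̄ = 1.816 × 3.7875 = 6.8781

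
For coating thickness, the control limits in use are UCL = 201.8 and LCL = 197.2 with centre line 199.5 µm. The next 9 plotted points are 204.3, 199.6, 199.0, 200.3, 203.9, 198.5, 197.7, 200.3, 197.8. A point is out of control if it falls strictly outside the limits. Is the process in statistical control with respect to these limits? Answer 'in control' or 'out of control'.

Compare each point to [197.2, 201.8]: sample 1 = 204.3 > UCL; sample 5 = 203.9 > UCL.

out of control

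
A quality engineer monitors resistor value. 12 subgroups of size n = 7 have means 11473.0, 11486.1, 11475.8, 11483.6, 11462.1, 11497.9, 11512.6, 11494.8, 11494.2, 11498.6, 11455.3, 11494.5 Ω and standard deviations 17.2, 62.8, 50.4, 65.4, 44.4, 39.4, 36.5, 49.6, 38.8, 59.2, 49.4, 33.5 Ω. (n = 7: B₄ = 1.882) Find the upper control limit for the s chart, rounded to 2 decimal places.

s̄ = (17.2 + 62.8 + 50.4 + 65.4 + 44.4 + 39.4 + 36.5 + 49.6 + 38.8 + 59.2 + 49.4 + 33.5) / 12 = 45.5500
UCL_s = B₄·s̄ = 1.882 × 45.5500 = 85.7251

85.73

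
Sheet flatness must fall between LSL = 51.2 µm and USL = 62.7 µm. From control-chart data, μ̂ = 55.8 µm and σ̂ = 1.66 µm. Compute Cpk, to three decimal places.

0.924

Cpu = (USL − μ̂) / (3σ̂) = (62.7 − 55.8) / (3 × 1.66) = 1.3855; Cpl = (μ̂ − LSL) / (3σ̂) = (55.8 − 51.2) / (3 × 1.66) = 0.9237; Cpk = min(Cpu, Cpl) = 0.9237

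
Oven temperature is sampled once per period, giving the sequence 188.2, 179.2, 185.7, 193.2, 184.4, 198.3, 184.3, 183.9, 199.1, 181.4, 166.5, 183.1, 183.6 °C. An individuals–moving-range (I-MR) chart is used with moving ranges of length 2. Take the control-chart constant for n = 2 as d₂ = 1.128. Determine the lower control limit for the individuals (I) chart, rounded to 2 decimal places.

157.75

X̄ = (188.2 + 179.2 + 185.7 + 193.2 + 184.4 + 198.3 + 184.3 + 183.9 + 199.1 + 181.4 + 166.5 + 183.1 + 183.6) / 13 = 185.4538
Moving ranges: 9.0, 6.5, 7.5, 8.8, 13.9, 14.0, 0.4, 15.2, 17.7, 14.9, 16.6, 0.5; M̄R̄ = 125.0000 / 12 = 10.4167
LCL = X̄ − 3·M̄R̄/d₂ = 185.4538 − 3 × 10.4167 / 1.128 = 157.7499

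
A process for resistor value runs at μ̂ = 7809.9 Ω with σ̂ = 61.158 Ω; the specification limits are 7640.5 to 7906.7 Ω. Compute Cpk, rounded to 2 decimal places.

0.53

Cpu = (USL − μ̂) / (3σ̂) = (7906.7 − 7809.9) / (3 × 61.158) = 0.5276; Cpl = (μ̂ − LSL) / (3σ̂) = (7809.9 − 7640.5) / (3 × 61.158) = 0.9233; Cpk = min(Cpu, Cpl) = 0.5276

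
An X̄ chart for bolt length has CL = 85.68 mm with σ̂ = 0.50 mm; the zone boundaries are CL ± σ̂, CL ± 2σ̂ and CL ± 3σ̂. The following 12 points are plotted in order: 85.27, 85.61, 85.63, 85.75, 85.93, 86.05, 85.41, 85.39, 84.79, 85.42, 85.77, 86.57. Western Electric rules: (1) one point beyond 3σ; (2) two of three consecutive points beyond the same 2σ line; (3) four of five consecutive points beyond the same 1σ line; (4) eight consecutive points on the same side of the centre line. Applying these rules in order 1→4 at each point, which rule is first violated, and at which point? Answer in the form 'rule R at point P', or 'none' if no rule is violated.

none

Zone of each point (C = within 1σ̂, B = 1σ̂–2σ̂, A = 2σ̂–3σ̂, * = beyond 3σ̂; sign = side of CL): 1:-C, 2:-C, 3:-C, 4:+C, 5:+C, 6:+C, 7:-C, 8:-C, 9:-B, 10:-C, 11:+C, 12:+B
No rule fires across all 12 points.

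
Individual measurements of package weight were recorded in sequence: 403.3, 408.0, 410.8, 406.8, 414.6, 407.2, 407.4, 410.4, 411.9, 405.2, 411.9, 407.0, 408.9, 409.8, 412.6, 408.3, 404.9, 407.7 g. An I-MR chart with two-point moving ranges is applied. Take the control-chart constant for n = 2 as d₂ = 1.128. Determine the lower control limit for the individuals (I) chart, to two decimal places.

X̄ = (403.3 + 408.0 + 410.8 + 406.8 + 414.6 + 407.2 + 407.4 + 410.4 + 411.9 + 405.2 + 411.9 + 407.0 + 408.9 + 409.8 + 412.6 + 408.3 + 404.9 + 407.7) / 18 = 408.7056
Moving ranges: 4.7, 2.8, 4.0, 7.8, 7.4, 0.2, 3.0, 1.5, 6.7, 6.7, 4.9, 1.9, 0.9, 2.8, 4.3, 3.4, 2.8; M̄R̄ = 65.8000 / 17 = 3.8706
LCL = X̄ − 3·M̄R̄/d₂ = 408.7056 − 3 × 3.8706 / 1.128 = 398.4114

398.41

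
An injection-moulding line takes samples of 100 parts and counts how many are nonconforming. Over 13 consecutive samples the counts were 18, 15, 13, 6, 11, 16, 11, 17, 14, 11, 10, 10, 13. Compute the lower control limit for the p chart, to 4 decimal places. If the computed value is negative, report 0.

0.0271

p̄ = Σdᵢ / (k·n) = 165 / (13 × 100) = 0.12692
LCL = p̄ − 3·√(p̄(1−p̄)/n) = 0.12692 − 3 × 0.03329 = 0.02706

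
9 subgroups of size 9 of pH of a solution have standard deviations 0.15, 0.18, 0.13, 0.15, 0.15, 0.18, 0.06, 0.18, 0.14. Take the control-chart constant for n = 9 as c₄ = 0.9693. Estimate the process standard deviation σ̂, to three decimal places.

0.151

s̄ = (0.15 + 0.18 + 0.13 + 0.15 + 0.15 + 0.18 + 0.06 + 0.18 + 0.14) / 9 = 0.1467
σ̂ = s̄ / c₄ = 0.1467 / 0.9693 = 0.1513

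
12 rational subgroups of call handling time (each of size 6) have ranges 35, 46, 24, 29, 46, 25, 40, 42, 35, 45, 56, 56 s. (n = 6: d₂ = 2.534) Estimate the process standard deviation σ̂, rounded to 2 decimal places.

15.75

R̄ = (35 + 46 + 24 + 29 + 46 + 25 + 40 + 42 + 35 + 45 + 56 + 56) / 12 = 39.9167
σ̂ = R̄ / d₂ = 39.9167 / 2.534 = 15.7524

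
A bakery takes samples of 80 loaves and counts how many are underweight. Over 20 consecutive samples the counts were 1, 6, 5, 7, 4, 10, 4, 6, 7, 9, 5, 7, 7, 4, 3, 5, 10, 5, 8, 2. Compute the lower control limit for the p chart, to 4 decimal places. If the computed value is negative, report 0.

p̄ = Σdᵢ / (k·n) = 115 / (20 × 80) = 0.07187
LCL = p̄ − 3·√(p̄(1−p̄)/n) = 0.07187 − 3 × 0.02888 = -0.01476 → 0 (negative, so LCL = 0)

0.0000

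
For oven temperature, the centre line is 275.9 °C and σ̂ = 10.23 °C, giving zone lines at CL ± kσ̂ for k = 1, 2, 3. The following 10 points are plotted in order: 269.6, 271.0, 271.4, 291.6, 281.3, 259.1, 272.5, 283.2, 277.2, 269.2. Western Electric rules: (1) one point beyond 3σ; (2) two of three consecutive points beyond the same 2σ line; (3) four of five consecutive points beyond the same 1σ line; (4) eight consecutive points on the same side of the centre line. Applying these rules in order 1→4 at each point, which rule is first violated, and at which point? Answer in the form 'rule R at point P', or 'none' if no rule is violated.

Zone of each point (C = within 1σ̂, B = 1σ̂–2σ̂, A = 2σ̂–3σ̂, * = beyond 3σ̂; sign = side of CL): 1:-C, 2:-C, 3:-C, 4:+B, 5:+C, 6:-B, 7:-C, 8:+C, 9:+C, 10:-C
No rule fires across all 10 points.

none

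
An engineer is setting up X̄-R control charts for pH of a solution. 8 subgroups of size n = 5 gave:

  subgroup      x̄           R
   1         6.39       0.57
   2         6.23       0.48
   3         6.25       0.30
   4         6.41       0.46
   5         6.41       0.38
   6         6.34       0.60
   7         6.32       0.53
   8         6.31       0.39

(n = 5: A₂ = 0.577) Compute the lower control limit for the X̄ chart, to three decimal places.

X̄̄ = (6.39 + 6.23 + 6.25 + 6.41 + 6.41 + 6.34 + 6.32 + 6.31) / 8 = 50.6600 / 8 = 6.3325
R̄ = (0.57 + 0.48 + 0.30 + 0.46 + 0.38 + 0.60 + 0.53 + 0.39) / 8 = 3.7100 / 8 = 0.4637
LCL = X̄̄ − A₂·R̄ = 6.3325 − 0.577 × 0.4637 = 6.0649

6.065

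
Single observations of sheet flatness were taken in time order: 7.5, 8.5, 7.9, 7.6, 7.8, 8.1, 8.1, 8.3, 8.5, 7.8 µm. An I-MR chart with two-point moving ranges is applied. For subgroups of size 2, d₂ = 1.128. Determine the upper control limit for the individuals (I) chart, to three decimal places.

X̄ = (7.5 + 8.5 + 7.9 + 7.6 + 7.8 + 8.1 + 8.1 + 8.3 + 8.5 + 7.8) / 10 = 8.0100
Moving ranges: 1.0, 0.6, 0.3, 0.2, 0.3, 0.0, 0.2, 0.2, 0.7; M̄R̄ = 3.5000 / 9 = 0.3889
UCL = X̄ + 3·M̄R̄/d₂ = 8.0100 + 3 × 0.3889 / 1.128 = 9.0443

9.044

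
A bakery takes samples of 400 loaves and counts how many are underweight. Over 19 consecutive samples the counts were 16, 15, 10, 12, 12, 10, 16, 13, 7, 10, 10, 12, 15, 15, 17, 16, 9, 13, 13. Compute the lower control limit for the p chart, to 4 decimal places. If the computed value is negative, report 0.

0.0054

p̄ = Σdᵢ / (k·n) = 241 / (19 × 400) = 0.03171
LCL = p̄ − 3·√(p̄(1−p̄)/n) = 0.03171 − 3 × 0.00876 = 0.00543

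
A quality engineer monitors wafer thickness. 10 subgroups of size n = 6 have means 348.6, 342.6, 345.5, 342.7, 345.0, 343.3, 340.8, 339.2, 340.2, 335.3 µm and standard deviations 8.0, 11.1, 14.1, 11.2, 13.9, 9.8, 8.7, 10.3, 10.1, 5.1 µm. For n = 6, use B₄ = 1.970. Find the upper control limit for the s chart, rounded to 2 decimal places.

20.15

s̄ = (8.0 + 11.1 + 14.1 + 11.2 + 13.9 + 9.8 + 8.7 + 10.3 + 10.1 + 5.1) / 10 = 10.2300
UCL_s = B₄·s̄ = 1.970 × 10.2300 = 20.1531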